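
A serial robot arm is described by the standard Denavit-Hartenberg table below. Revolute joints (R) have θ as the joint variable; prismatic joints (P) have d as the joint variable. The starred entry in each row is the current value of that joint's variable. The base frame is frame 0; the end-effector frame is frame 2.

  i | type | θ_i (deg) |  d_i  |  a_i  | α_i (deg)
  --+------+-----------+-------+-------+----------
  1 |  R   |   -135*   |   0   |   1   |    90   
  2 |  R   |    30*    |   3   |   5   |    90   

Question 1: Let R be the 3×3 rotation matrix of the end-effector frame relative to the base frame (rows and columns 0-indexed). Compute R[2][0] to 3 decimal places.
End-effector x-axis (col 0 of R) = (-0.6124,-0.6124,0.5000)
R[2][0] = 0.5000

0.500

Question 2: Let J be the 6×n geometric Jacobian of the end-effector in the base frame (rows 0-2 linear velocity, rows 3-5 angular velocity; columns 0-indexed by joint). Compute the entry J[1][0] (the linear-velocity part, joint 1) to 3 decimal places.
-5.890

axis z_0 = ẑ; lever o_n−o_0 = (-5.8903,-1.6476,2.5000)
cross product → J_v[:, 0] = (1.6476,-5.8903,0.0000)
J_ω[:, 0] = z_0
entry J[1][0] = -5.8903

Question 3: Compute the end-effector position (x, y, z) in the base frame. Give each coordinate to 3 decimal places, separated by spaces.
after link 1: o_1 = (-0.7071, -0.7071, 0.0000)
after link 2: o_2 = (-5.8903, -1.6476, 2.5000)

-5.890 -1.648 2.500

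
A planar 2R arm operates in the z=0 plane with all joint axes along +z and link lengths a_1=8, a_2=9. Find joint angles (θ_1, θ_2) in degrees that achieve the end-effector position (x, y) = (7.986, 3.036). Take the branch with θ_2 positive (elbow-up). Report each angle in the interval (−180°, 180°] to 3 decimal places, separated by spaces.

-45.004 120.003

cos θ_2 = (72.9935−8²−9²)/(2·8·9) = -0.5000; θ_2 = 120.0030° (elbow-up)
β = atan2(3.0360,7.9860) = 20.8151°; ψ = atan2(7.7940,3.4996) = 65.8194°
θ_1 = β − ψ = -45.0043°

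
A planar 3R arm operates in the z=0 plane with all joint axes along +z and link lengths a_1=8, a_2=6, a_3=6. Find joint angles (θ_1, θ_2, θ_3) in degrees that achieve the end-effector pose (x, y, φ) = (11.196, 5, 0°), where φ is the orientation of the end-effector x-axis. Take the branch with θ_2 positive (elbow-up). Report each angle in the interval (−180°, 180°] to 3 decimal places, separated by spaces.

-2.204 120.001 -117.797

wrist centre = target − a_3·(cos φ, sin φ) = (5.1960, 5.0000)
cos θ_2 = (51.9984−8²−6²)/(2·8·6) = -0.5000; θ_2 = 120.0011° (elbow-up)
β = atan2(5.0000,5.1960) = 43.8987°; ψ = atan2(5.1961,4.9999) = 46.1024°
θ_1 = β − ψ = -2.2036°
θ_3 = φ − θ_1 − θ_2 = -117.7975° (wrapped to (-180°,180°])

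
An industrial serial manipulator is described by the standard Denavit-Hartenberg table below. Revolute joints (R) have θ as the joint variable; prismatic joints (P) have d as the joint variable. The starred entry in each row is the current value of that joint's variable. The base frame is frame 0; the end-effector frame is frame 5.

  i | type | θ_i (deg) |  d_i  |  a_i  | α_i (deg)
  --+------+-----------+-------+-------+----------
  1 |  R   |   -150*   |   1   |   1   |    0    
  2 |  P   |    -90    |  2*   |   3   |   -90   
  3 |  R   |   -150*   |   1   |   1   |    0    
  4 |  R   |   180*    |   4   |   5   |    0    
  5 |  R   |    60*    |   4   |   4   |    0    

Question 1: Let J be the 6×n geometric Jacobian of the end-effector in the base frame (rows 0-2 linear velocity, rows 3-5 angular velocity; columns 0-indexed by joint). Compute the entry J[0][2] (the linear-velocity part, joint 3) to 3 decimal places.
3.000

axis z_2 = (-0.8660,-0.5000,0.0000); lever o_n−o_2 = (-9.5263,-1.5000,-6.0000)
cross product → J_v[:, 2] = (3.0000,-5.1962,-3.4641)
J_ω[:, 2] = z_2
entry J[0][2] = 3.0000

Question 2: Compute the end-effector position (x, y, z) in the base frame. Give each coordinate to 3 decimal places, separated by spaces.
after link 1: o_1 = (-0.8660, -0.5000, 1.0000)
after link 2: o_2 = (-2.3660, 2.0981, 3.0000)
after link 3: o_3 = (-2.7990, 0.8481, 3.5000)
after link 4: o_4 = (-8.4282, 2.5981, 1.0000)
after link 5: o_5 = (-11.8923, 0.5981, -3.0000)

-11.892 0.598 -3.000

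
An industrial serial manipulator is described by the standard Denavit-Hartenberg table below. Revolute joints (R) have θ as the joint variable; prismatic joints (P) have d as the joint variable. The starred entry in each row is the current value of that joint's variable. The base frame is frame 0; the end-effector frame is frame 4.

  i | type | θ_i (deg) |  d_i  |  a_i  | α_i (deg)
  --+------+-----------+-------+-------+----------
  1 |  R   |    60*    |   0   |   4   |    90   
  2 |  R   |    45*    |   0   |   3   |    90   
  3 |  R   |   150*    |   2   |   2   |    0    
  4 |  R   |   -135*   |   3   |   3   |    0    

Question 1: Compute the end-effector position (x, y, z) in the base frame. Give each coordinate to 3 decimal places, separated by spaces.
6.779 8.189 -0.590

after link 1: o_1 = (2.0000, 3.4641, 0.0000)
after link 2: o_2 = (3.0607, 5.3012, 2.1213)
after link 3: o_3 = (4.0214, 4.9653, -0.5176)
after link 4: o_4 = (6.7790, 8.1887, -0.5899)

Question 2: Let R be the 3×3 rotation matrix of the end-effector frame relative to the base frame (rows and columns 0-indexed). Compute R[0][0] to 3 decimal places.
End-effector x-axis (col 0 of R) = (0.5657,0.4621,0.6830)
R[0][0] = 0.5657

0.566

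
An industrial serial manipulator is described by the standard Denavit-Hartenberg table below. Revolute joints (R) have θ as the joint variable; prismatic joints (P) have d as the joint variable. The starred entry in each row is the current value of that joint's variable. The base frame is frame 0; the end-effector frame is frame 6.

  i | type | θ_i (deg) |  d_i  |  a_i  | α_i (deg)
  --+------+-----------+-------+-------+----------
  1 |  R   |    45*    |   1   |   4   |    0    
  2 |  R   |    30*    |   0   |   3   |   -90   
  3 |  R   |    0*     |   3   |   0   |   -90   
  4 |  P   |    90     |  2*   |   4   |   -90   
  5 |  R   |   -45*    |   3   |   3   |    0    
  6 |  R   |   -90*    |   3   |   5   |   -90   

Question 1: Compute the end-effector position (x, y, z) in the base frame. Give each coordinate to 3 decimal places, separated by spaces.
after link 1: o_1 = (2.8284, 2.8284, 1.0000)
after link 2: o_2 = (3.6049, 5.7262, 1.0000)
after link 3: o_3 = (0.7071, 6.5027, 1.0000)
after link 4: o_4 = (4.5708, 5.4674, -1.0000)
after link 5: o_5 = (5.8434, 2.0206, -3.1213)
after link 6: o_6 = (1.6519, 0.0379, -6.6569)

1.652 0.038 -6.657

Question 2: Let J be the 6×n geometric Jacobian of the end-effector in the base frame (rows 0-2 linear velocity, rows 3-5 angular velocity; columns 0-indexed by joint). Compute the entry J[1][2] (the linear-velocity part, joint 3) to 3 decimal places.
axis z_2 = (-0.9659,0.2588,0.0000); lever o_n−o_2 = (-1.9530,-5.6883,-7.6569)
cross product → J_v[:, 2] = (-1.9817,-7.3960,6.0000)
J_ω[:, 2] = z_2
entry J[1][2] = -7.3960

-7.396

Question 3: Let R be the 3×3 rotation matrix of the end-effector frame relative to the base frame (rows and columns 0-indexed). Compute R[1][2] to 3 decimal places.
-0.183

End-effector z-axis (col 2 of R) = (0.6830,-0.1830,-0.7071)
R[1][2] = -0.1830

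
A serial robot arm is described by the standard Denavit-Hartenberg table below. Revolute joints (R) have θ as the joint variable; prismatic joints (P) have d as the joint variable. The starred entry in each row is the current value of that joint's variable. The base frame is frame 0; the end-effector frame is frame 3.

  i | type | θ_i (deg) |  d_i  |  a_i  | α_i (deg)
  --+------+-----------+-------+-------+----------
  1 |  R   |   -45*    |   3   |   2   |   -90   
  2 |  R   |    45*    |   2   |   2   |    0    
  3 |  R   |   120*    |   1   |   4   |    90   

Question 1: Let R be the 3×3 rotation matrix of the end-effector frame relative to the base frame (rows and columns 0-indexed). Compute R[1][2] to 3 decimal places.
End-effector z-axis (col 2 of R) = (0.1830,-0.1830,-0.9659)
R[1][2] = -0.1830

-0.183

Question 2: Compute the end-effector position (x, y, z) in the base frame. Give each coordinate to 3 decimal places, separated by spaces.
1.803 2.439 0.551

after link 1: o_1 = (1.4142, -1.4142, 3.0000)
after link 2: o_2 = (3.8284, -1.0000, 1.5858)
after link 3: o_3 = (1.8035, 2.4392, 0.5505)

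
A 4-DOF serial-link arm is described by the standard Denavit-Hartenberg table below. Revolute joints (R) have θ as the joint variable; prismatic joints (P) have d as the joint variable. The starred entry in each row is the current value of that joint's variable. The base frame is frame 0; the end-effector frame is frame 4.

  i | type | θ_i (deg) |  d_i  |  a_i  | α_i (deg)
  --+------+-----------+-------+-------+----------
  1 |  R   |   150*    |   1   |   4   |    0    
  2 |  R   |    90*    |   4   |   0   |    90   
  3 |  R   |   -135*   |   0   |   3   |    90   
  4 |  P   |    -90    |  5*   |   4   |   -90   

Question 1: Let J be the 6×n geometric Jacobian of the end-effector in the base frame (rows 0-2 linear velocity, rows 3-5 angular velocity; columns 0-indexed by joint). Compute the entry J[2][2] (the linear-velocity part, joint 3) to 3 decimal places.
axis z_2 = (-0.8660,0.5000,0.0000); lever o_n−o_2 = (6.2925,2.8990,1.4142)
cross product → J_v[:, 2] = (0.7071,1.2247,-5.6569)
J_ω[:, 2] = z_2
entry J[2][2] = -5.6569

-5.657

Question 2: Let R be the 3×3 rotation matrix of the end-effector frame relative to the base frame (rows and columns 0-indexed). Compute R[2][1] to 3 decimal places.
End-effector y-axis (col 1 of R) = (-0.3536,-0.6124,-0.7071)
R[2][1] = -0.7071

-0.707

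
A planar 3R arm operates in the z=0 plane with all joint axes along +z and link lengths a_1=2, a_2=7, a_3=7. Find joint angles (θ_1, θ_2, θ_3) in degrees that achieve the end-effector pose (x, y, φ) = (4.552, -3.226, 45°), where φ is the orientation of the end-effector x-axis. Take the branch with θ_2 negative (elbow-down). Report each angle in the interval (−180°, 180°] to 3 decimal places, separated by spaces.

wrist centre = target − a_3·(cos φ, sin φ) = (-0.3977, -8.1757)
cos θ_2 = (67.0010−2²−7²)/(2·2·7) = 0.5000; θ_2 = -59.9975° (elbow-down)
β = atan2(-8.1757,-0.3977) = -92.7852°; ψ = atan2(-6.0620,5.5003) = -47.7816°
θ_1 = β − ψ = -45.0036°
θ_3 = φ − θ_1 − θ_2 = 150.0012° (wrapped to (-180°,180°])

-45.004 -59.998 150.001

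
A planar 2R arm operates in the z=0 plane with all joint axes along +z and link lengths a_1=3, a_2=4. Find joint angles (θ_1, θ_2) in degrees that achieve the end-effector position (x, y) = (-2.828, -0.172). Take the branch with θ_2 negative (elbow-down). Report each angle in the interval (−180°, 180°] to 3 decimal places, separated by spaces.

-89.984 -135.008

cos θ_2 = (8.0272−3²−4²)/(2·3·4) = -0.7072; θ_2 = -135.0077° (elbow-down)
β = atan2(-0.1720,-2.8280) = -176.5195°; ψ = atan2(-2.8280,0.1712) = -86.5359°
θ_1 = β − ψ = -89.9837°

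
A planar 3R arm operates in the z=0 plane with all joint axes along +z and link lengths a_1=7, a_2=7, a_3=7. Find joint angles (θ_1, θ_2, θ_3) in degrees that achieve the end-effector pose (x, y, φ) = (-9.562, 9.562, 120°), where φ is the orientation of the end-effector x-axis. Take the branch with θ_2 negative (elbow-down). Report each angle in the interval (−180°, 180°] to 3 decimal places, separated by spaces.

-149.998 -120.002 30.001

wrist centre = target − a_3·(cos φ, sin φ) = (-6.0620, 3.4998)
cos θ_2 = (48.9966−7²−7²)/(2·7·7) = -0.5000; θ_2 = -120.0023° (elbow-down)
β = atan2(3.4998,-6.0620) = 150.0005°; ψ = atan2(-6.0620,3.4998) = -60.0011°
θ_1 = β − ψ = 210.0017°
θ_3 = φ − θ_1 − θ_2 = 30.0006° (wrapped to (-180°,180°])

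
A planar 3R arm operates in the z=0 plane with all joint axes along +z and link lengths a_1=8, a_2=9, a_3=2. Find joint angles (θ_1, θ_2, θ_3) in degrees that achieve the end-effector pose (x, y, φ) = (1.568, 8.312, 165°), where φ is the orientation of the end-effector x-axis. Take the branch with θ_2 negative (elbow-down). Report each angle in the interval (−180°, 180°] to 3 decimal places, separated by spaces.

131.636 -120.000 153.363

wrist centre = target − a_3·(cos φ, sin φ) = (3.4999, 7.7944)
cos θ_2 = (73.0010−8²−9²)/(2·8·9) = -0.5000; θ_2 = -119.9995° (elbow-down)
β = atan2(7.7944,3.4999) = 65.8188°; ψ = atan2(-7.7943,3.5001) = -65.8172°
θ_1 = β − ψ = 131.6360°
θ_3 = φ − θ_1 − θ_2 = 153.3635° (wrapped to (-180°,180°])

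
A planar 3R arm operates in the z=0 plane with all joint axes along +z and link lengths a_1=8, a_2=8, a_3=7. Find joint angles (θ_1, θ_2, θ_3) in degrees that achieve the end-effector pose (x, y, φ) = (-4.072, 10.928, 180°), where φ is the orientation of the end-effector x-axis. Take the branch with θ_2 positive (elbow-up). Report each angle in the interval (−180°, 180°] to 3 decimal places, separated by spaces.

29.999 90.003 59.998

wrist centre = target − a_3·(cos φ, sin φ) = (2.9280, 10.9280)
cos θ_2 = (127.9944−8²−8²)/(2·8·8) = -0.0000; θ_2 = 90.0025° (elbow-up)
β = atan2(10.9280,2.9280) = 75.0007°; ψ = atan2(8.0000,7.9996) = 45.0013°
θ_1 = β − ψ = 29.9995°
θ_3 = φ − θ_1 − θ_2 = 59.9980° (wrapped to (-180°,180°])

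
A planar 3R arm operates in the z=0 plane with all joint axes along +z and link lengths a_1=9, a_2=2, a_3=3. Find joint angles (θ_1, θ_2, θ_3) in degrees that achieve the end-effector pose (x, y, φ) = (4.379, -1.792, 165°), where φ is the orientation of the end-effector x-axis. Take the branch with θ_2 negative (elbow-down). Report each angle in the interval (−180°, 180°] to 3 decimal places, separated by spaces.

-8.880 -134.990 -51.130

wrist centre = target − a_3·(cos φ, sin φ) = (7.2768, -2.5685)
cos θ_2 = (59.5485−9²−2²)/(2·9·2) = -0.7070; θ_2 = -134.9903° (elbow-down)
β = atan2(-2.5685,7.2768) = -19.4413°; ψ = atan2(-1.4145,7.5860) = -10.5618°
θ_1 = β − ψ = -8.8795°
θ_3 = φ − θ_1 − θ_2 = -51.1302° (wrapped to (-180°,180°])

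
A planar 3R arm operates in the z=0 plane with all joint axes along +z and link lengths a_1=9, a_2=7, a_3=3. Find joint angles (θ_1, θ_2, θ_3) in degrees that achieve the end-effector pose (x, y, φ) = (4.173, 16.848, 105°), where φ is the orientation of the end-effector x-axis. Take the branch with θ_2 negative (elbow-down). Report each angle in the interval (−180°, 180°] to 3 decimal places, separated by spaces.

89.999 -44.993 59.995

wrist centre = target − a_3·(cos φ, sin φ) = (4.9495, 13.9502)
cos θ_2 = (219.1058−9²−7²)/(2·9·7) = 0.7072; θ_2 = -44.9933° (elbow-down)
β = atan2(13.9502,4.9495) = 70.4656°; ψ = atan2(-4.9492,13.9503) = -19.5332°
θ_1 = β − ψ = 89.9988°
θ_3 = φ − θ_1 − θ_2 = 59.9945° (wrapped to (-180°,180°])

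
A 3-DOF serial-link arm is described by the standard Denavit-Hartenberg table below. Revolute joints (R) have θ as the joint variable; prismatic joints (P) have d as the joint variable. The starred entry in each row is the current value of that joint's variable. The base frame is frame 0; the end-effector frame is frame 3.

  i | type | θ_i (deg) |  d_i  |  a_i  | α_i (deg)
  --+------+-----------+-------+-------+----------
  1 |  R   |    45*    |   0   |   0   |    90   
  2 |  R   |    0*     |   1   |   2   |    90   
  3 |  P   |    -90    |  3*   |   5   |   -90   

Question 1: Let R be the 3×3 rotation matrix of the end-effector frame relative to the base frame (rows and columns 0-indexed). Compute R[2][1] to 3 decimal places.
End-effector y-axis (col 1 of R) = (-0.0000,0.0000,1.0000)
R[2][1] = 1.0000

1.000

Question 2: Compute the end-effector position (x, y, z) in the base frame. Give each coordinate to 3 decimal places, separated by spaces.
-1.414 4.243 -3.000

after link 1: o_1 = (0.0000, 0.0000, 0.0000)
after link 2: o_2 = (2.1213, 0.7071, 0.0000)
after link 3: o_3 = (-1.4142, 4.2426, -3.0000)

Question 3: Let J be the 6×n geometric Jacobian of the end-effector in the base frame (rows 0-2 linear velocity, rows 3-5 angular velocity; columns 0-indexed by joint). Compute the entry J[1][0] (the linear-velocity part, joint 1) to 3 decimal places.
axis z_0 = ẑ; lever o_n−o_0 = (-1.4142,4.2426,-3.0000)
cross product → J_v[:, 0] = (-4.2426,-1.4142,0.0000)
J_ω[:, 0] = z_0
entry J[1][0] = -1.4142

-1.414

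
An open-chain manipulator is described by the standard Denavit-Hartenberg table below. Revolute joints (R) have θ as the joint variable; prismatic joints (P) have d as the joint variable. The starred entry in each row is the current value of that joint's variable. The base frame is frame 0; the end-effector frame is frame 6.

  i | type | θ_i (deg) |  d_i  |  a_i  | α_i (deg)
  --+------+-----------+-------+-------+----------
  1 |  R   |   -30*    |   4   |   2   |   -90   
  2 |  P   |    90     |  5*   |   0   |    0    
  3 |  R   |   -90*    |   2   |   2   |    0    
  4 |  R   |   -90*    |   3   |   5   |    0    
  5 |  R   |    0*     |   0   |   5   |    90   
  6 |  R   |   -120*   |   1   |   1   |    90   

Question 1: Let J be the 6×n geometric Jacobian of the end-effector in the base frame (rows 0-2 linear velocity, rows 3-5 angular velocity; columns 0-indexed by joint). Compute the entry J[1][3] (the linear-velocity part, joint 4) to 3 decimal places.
-4.750

axis z_3 = (0.5000,0.8660,0.0000); lever o_n−o_3 = (0.2010,2.3481,9.5000)
cross product → J_v[:, 3] = (8.2272,-4.7500,1.0000)
J_ω[:, 3] = z_3
entry J[1][3] = -4.7500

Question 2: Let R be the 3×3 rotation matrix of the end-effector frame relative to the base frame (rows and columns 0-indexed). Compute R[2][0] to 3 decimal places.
-0.500

End-effector x-axis (col 0 of R) = (-0.4330,-0.7500,-0.5000)
R[2][0] = -0.5000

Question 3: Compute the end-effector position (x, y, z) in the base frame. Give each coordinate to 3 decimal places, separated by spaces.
after link 1: o_1 = (1.7321, -1.0000, 4.0000)
after link 2: o_2 = (4.2321, 3.3301, 4.0000)
after link 3: o_3 = (6.9641, 4.0622, 4.0000)
after link 4: o_4 = (8.4641, 6.6603, 9.0000)
after link 5: o_5 = (8.4641, 6.6603, 14.0000)
after link 6: o_6 = (7.1651, 6.4103, 13.5000)

7.165 6.410 13.500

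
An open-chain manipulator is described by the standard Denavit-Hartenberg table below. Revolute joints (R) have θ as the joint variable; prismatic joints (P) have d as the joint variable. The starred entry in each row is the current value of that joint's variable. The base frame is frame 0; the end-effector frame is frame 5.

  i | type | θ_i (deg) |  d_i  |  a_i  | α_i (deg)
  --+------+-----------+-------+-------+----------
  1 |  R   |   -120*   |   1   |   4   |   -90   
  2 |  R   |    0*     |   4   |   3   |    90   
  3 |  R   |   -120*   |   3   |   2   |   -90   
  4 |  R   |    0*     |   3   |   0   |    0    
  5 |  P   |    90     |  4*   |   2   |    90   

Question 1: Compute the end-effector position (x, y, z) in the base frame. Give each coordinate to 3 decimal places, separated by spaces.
-7.098 -9.830 2.000

after link 1: o_1 = (-2.0000, -3.4641, 1.0000)
after link 2: o_2 = (-0.0359, -8.0622, 1.0000)
after link 3: o_3 = (-1.0359, -6.3301, 4.0000)
after link 4: o_4 = (-3.6340, -7.8301, 4.0000)
after link 5: o_5 = (-7.0981, -9.8301, 2.0000)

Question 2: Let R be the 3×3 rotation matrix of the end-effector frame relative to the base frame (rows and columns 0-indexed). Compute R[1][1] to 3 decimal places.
-0.500

End-effector y-axis (col 1 of R) = (-0.8660,-0.5000,0.0000)
R[1][1] = -0.5000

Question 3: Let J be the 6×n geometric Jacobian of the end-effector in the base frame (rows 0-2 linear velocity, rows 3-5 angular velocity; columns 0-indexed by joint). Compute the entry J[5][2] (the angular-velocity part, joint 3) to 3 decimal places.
1.000

axis z_2 = (0.0000,0.0000,1.0000); lever o_n−o_2 = (-7.0622,-1.7679,1.0000)
cross product → J_v[:, 2] = (1.7679,-7.0622,0.0000)
J_ω[:, 2] = z_2
entry J[5][2] = 1.0000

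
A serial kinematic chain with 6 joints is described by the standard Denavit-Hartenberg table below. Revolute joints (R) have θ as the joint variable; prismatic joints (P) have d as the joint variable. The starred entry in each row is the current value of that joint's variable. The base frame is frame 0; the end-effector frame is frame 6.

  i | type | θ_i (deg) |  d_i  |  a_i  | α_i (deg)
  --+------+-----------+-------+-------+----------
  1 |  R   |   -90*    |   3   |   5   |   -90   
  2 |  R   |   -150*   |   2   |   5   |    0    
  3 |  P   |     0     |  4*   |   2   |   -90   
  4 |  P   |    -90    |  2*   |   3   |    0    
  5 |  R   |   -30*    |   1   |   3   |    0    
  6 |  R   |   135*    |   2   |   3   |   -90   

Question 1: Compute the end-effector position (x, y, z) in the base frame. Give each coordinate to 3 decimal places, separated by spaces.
after link 1: o_1 = (0.0000, -5.0000, 3.0000)
after link 2: o_2 = (2.0000, -0.6699, 5.5000)
after link 3: o_3 = (6.0000, 1.0622, 6.5000)
after link 4: o_4 = (9.0000, 0.0622, 8.2321)
after link 5: o_5 = (11.5981, -1.7369, 8.3481)
after link 6: o_6 = (10.8216, -0.2273, 11.5290)

10.822 -0.227 11.529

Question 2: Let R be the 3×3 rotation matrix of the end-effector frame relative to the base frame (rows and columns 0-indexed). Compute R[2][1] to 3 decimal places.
-0.866

End-effector y-axis (col 1 of R) = (-0.0000,0.5000,-0.8660)
R[2][1] = -0.8660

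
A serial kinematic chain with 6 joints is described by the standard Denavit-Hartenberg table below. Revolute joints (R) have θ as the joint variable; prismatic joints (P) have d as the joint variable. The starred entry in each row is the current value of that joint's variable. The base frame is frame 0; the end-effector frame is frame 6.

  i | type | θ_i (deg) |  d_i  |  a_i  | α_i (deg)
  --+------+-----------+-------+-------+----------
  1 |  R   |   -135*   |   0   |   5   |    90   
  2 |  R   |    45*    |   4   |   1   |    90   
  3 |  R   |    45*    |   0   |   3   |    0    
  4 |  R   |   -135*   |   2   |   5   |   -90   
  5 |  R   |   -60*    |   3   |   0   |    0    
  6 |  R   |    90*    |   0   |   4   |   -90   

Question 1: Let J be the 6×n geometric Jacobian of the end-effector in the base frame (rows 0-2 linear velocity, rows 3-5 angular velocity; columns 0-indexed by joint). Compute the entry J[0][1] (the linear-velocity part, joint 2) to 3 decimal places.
3.061

axis z_1 = (-0.7071,0.7071,0.0000); lever o_n−o_1 = (-1.4041,-4.7173,4.3284)
cross product → J_v[:, 1] = (3.0607,3.0607,4.3284)
J_ω[:, 1] = z_1
entry J[0][1] = 3.0607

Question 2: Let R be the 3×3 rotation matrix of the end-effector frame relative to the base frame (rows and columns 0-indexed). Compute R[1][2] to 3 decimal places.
End-effector z-axis (col 2 of R) = (0.0795,0.7866,0.6124)
R[1][2] = 0.7866

0.787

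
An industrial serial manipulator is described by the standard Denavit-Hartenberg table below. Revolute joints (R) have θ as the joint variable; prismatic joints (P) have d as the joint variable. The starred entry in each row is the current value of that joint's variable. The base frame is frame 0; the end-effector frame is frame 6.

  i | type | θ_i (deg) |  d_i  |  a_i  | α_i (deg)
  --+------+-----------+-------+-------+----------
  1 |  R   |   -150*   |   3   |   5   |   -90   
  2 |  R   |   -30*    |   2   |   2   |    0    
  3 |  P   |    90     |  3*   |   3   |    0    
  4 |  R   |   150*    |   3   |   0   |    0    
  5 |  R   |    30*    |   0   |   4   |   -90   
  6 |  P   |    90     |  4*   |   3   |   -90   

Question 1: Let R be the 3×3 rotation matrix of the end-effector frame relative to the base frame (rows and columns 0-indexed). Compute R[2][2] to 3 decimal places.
-0.866

End-effector z-axis (col 2 of R) = (-0.4330,-0.2500,-0.8660)
R[2][2] = -0.8660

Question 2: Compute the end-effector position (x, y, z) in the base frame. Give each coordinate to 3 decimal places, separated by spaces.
after link 1: o_1 = (-4.3301, -2.5000, 3.0000)
after link 2: o_2 = (-4.8301, -5.0981, 4.0000)
after link 3: o_3 = (-4.6292, -8.4462, 1.4019)
after link 4: o_4 = (-3.1292, -11.0442, 1.4019)
after link 5: o_5 = (-1.3971, -10.0442, 4.8660)
after link 6: o_6 = (-5.8971, -9.1782, 6.8660)

-5.897 -9.178 6.866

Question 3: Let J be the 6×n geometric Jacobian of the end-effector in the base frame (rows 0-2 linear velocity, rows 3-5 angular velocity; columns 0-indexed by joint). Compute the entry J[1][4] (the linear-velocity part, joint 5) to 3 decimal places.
axis z_4 = (0.5000,-0.8660,0.0000); lever o_n−o_4 = (-2.7679,1.8660,5.4641)
cross product → J_v[:, 4] = (-4.7321,-2.7321,-1.4641)
J_ω[:, 4] = z_4
entry J[1][4] = -2.7321

-2.732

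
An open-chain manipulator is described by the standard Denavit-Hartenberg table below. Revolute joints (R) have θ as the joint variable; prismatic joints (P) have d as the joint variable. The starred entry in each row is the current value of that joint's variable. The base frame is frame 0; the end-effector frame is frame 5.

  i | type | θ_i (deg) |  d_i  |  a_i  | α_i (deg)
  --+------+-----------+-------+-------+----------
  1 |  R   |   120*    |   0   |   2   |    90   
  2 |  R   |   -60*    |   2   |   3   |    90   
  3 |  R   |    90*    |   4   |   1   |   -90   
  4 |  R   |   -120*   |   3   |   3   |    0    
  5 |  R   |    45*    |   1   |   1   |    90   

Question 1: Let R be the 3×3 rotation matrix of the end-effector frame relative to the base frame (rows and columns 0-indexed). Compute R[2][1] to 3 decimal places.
0.866

End-effector y-axis (col 1 of R) = (0.2500,-0.4330,0.8660)
R[2][1] = 0.8660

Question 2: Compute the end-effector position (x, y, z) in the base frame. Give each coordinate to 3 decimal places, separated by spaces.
after link 1: o_1 = (-1.0000, 1.7321, 0.0000)
after link 2: o_2 = (-0.0179, 4.0311, -2.5981)
after link 3: o_3 = (2.5801, 1.5311, -4.5981)
after link 4: o_4 = (3.1561, -2.4665, -3.2990)
after link 5: o_5 = (4.0485, -3.4946, -2.9160)

4.048 -3.495 -2.916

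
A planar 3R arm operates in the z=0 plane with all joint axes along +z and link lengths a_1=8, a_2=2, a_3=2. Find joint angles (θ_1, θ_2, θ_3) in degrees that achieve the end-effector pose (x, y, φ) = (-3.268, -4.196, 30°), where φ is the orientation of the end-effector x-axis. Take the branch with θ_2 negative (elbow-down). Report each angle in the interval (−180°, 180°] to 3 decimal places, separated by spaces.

-120.001 -120.002 -89.996

wrist centre = target − a_3·(cos φ, sin φ) = (-5.0001, -5.1960)
cos θ_2 = (51.9989−8²−2²)/(2·8·2) = -0.5000; θ_2 = -120.0022° (elbow-down)
β = atan2(-5.1960,-5.0001) = -133.8990°; ψ = atan2(-1.7320,6.9999) = -13.8977°
θ_1 = β − ψ = -120.0013°
θ_3 = φ − θ_1 − θ_2 = -89.9965° (wrapped to (-180°,180°])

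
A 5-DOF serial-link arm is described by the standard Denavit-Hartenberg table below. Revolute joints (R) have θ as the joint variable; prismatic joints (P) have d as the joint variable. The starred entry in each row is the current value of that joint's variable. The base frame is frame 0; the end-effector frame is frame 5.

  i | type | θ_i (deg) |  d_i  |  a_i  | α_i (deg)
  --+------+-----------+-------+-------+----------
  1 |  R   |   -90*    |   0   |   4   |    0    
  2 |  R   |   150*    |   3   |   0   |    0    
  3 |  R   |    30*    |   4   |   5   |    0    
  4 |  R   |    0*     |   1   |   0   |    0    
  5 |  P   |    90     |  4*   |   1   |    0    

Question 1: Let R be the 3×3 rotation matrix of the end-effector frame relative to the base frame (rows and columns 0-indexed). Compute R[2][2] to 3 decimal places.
1.000

End-effector z-axis (col 2 of R) = (0.0000,0.0000,1.0000)
R[2][2] = 1.0000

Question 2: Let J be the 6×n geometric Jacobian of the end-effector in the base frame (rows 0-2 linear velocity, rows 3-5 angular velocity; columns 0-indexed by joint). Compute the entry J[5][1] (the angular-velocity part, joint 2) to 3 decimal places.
axis z_1 = (0.0000,0.0000,1.0000); lever o_n−o_1 = (-1.0000,5.0000,12.0000)
cross product → J_v[:, 1] = (-5.0000,-1.0000,0.0000)
J_ω[:, 1] = z_1
entry J[5][1] = 1.0000

1.000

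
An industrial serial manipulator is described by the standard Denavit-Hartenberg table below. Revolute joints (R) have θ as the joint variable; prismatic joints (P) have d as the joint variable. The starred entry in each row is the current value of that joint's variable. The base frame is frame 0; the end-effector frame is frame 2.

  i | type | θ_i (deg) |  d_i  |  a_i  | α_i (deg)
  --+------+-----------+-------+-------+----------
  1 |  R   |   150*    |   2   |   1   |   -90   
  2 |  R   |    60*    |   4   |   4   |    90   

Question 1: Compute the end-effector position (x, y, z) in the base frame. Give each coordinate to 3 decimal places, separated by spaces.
after link 1: o_1 = (-0.8660, 0.5000, 2.0000)
after link 2: o_2 = (-4.5981, -1.9641, -1.4641)

-4.598 -1.964 -1.464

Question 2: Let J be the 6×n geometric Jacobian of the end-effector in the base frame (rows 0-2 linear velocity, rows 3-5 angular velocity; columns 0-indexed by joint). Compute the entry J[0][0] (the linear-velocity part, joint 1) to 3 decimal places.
axis z_0 = ẑ; lever o_n−o_0 = (-4.5981,-1.9641,-1.4641)
cross product → J_v[:, 0] = (1.9641,-4.5981,0.0000)
J_ω[:, 0] = z_0
entry J[0][0] = 1.9641

1.964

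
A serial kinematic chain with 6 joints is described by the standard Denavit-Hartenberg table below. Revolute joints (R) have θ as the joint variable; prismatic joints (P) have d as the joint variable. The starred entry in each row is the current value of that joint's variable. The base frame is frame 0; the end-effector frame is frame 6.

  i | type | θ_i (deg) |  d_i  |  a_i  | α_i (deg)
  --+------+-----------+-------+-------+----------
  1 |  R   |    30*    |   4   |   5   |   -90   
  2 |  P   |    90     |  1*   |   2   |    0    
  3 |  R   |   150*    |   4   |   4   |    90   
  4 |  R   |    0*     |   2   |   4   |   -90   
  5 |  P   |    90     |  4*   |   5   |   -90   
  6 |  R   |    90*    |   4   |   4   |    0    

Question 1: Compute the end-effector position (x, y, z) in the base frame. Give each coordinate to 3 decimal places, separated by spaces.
after link 1: o_1 = (4.3301, 2.5000, 4.0000)
after link 2: o_2 = (3.8301, 3.3660, 2.0000)
after link 3: o_3 = (0.0981, 5.8301, 5.4641)
after link 4: o_4 = (-3.1340, 3.9641, 7.9282)
after link 5: o_5 = (-1.3840, 9.5933, 10.4282)
after link 6: o_6 = (2.3481, 7.1292, 6.9641)

2.348 7.129 6.964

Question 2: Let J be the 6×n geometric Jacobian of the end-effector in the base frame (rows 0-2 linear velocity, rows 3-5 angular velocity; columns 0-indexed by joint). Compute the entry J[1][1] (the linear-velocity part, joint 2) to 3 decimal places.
prismatic axis z_1 = (-0.5000,0.8660,0.0000)
J_v[:, 1] = z_1; J_ω[:, 1] = (0,0,0)
entry J[1][1] = 0.8660

0.866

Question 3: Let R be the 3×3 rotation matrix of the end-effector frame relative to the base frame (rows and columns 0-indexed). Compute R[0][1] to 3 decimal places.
End-effector y-axis (col 1 of R) = (-0.7500,-0.4330,-0.5000)
R[0][1] = -0.7500

-0.750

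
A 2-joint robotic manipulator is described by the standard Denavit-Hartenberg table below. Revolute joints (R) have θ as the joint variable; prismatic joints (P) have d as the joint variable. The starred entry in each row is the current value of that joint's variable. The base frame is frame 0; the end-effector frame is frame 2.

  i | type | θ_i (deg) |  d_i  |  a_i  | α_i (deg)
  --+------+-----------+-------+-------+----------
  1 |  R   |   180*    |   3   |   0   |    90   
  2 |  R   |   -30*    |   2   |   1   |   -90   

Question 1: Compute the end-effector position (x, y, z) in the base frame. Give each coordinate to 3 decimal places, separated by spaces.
after link 1: o_1 = (0.0000, 0.0000, 3.0000)
after link 2: o_2 = (-0.8660, 2.0000, 2.5000)

-0.866 2.000 2.500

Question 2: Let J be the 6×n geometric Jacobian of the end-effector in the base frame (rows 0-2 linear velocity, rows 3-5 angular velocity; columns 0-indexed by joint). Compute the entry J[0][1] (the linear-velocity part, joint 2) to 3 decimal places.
axis z_1 = (0.0000,1.0000,0.0000); lever o_n−o_1 = (-0.8660,2.0000,-0.5000)
cross product → J_v[:, 1] = (-0.5000,0.0000,0.8660)
J_ω[:, 1] = z_1
entry J[0][1] = -0.5000

-0.500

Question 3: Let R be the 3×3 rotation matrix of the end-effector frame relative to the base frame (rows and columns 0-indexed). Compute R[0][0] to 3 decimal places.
-0.866

End-effector x-axis (col 0 of R) = (-0.8660,0.0000,-0.5000)
R[0][0] = -0.8660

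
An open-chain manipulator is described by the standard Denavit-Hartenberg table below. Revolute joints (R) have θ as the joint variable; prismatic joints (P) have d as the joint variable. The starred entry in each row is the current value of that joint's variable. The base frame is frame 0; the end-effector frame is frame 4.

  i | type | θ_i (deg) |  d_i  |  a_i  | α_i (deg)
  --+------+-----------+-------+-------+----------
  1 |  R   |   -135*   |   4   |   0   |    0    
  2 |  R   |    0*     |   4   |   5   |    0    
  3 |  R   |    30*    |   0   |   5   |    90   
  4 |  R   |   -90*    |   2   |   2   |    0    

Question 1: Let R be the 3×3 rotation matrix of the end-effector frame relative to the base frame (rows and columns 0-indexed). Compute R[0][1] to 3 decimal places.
End-effector y-axis (col 1 of R) = (-0.2588,-0.9659,0.0000)
R[0][1] = -0.2588

-0.259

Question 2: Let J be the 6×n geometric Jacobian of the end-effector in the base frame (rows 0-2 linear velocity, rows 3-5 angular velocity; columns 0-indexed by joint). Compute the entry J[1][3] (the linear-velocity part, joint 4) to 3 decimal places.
-1.932

axis z_3 = (-0.9659,0.2588,0.0000); lever o_n−o_3 = (-1.9319,0.5176,-2.0000)
cross product → J_v[:, 3] = (-0.5176,-1.9319,0.0000)
J_ω[:, 3] = z_3
entry J[1][3] = -1.9319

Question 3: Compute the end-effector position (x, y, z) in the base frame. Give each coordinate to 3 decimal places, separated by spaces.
after link 1: o_1 = (0.0000, 0.0000, 4.0000)
after link 2: o_2 = (-3.5355, -3.5355, 8.0000)
after link 3: o_3 = (-4.8296, -8.3652, 8.0000)
after link 4: o_4 = (-6.7615, -7.8475, 6.0000)

-6.761 -7.848 6.000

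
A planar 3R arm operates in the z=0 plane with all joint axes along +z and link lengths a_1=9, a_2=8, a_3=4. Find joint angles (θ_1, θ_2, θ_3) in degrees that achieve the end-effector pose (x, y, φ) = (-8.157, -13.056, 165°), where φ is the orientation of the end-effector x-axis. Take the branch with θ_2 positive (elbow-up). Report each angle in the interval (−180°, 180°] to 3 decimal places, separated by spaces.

wrist centre = target − a_3·(cos φ, sin φ) = (-4.2933, -14.0913)
cos θ_2 = (216.9965−9²−8²)/(2·9·8) = 0.5000; θ_2 = 60.0016° (elbow-up)
β = atan2(-14.0913,-4.2933) = -106.9448°; ψ = atan2(6.9283,12.9998) = 28.0556°
θ_1 = β − ψ = -135.0004°
θ_3 = φ − θ_1 − θ_2 = -120.0012° (wrapped to (-180°,180°])

-135.000 60.002 -120.001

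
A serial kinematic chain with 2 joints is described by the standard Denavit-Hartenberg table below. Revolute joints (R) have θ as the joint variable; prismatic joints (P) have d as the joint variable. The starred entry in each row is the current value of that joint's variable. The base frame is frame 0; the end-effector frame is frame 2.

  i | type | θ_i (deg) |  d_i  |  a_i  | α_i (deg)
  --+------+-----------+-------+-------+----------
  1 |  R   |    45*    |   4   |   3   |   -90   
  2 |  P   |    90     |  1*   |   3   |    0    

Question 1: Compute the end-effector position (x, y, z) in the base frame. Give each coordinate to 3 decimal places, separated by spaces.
1.414 2.828 1.000

after link 1: o_1 = (2.1213, 2.1213, 4.0000)
after link 2: o_2 = (1.4142, 2.8284, 1.0000)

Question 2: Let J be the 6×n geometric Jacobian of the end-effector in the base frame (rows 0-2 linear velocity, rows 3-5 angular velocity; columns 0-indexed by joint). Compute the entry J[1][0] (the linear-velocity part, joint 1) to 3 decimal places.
1.414

axis z_0 = ẑ; lever o_n−o_0 = (1.4142,2.8284,1.0000)
cross product → J_v[:, 0] = (-2.8284,1.4142,0.0000)
J_ω[:, 0] = z_0
entry J[1][0] = 1.4142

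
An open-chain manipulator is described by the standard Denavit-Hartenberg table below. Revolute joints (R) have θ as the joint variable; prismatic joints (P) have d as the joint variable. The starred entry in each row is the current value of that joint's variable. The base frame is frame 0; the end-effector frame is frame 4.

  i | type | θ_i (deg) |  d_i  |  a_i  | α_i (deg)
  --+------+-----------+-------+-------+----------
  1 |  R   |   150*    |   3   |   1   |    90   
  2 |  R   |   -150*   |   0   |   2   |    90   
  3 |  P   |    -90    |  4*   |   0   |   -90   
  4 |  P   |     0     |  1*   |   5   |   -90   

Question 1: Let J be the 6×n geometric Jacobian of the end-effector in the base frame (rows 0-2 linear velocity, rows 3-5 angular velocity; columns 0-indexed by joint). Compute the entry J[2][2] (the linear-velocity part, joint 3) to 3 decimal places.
0.866

prismatic axis z_2 = (0.4330,-0.2500,0.8660)
J_v[:, 2] = z_2; J_ω[:, 2] = (0,0,0)
entry J[2][2] = 0.8660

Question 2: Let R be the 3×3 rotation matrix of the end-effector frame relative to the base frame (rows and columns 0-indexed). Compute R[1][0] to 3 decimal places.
End-effector x-axis (col 0 of R) = (-0.5000,-0.8660,-0.0000)
R[1][0] = -0.8660

-0.866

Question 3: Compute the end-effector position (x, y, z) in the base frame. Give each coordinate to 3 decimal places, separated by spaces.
after link 1: o_1 = (-0.8660, 0.5000, 3.0000)
after link 2: o_2 = (0.6340, -0.3660, 2.0000)
after link 3: o_3 = (2.3660, -1.3660, 5.4641)
after link 4: o_4 = (0.6160, -6.1292, 4.9641)

0.616 -6.129 4.964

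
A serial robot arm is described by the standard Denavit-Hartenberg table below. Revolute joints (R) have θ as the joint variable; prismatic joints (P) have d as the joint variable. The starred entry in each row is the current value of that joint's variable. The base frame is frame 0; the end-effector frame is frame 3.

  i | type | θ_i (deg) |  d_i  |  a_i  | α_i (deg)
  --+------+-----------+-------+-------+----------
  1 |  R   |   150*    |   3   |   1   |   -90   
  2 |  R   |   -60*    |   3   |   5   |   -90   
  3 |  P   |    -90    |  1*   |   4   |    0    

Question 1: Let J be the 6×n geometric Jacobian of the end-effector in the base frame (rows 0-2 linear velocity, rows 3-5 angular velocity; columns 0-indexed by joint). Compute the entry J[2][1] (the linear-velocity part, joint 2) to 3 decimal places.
axis z_1 = (-0.5000,-0.8660,0.0000); lever o_n−o_1 = (-6.4151,-4.3792,3.8301)
cross product → J_v[:, 1] = (-3.3170,1.9151,-3.3660)
J_ω[:, 1] = z_1
entry J[2][1] = -3.3660

-3.366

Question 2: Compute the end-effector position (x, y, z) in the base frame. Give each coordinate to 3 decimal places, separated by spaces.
-7.281 -3.879 6.830

after link 1: o_1 = (-0.8660, 0.5000, 3.0000)
after link 2: o_2 = (-4.5311, -0.8481, 7.3301)
after link 3: o_3 = (-7.2811, -3.8792, 6.8301)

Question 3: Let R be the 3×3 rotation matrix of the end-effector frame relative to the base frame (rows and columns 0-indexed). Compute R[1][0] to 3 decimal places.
-0.866

End-effector x-axis (col 0 of R) = (-0.5000,-0.8660,0.0000)
R[1][0] = -0.8660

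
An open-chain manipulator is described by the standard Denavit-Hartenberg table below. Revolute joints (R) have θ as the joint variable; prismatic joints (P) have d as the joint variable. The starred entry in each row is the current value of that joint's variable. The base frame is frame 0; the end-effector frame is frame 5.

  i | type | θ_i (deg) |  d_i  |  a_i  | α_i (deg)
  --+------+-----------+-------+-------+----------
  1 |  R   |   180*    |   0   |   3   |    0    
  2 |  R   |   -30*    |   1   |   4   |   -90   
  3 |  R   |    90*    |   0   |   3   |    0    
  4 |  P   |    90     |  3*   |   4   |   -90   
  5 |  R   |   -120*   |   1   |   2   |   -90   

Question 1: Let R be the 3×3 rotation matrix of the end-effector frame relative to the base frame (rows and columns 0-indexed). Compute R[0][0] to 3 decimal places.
End-effector x-axis (col 0 of R) = (-0.8660,-0.5000,0.0000)
R[0][0] = -0.8660

-0.866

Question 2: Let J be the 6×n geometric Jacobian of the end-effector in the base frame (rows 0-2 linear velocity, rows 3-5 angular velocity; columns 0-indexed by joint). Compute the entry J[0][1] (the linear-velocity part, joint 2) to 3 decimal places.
3.598

axis z_1 = (0.0000,0.0000,1.0000); lever o_n−o_1 = (-3.2321,-3.5981,-1.0000)
cross product → J_v[:, 1] = (3.5981,-3.2321,0.0000)
J_ω[:, 1] = z_1
entry J[0][1] = 3.5981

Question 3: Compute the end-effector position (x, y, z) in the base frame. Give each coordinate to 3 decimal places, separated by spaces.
after link 1: o_1 = (-3.0000, 0.0000, 0.0000)
after link 2: o_2 = (-6.4641, 2.0000, 1.0000)
after link 3: o_3 = (-6.4641, 2.0000, -2.0000)
after link 4: o_4 = (-4.5000, -2.5981, -2.0000)
after link 5: o_5 = (-6.2321, -3.5981, -1.0000)

-6.232 -3.598 -1.000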